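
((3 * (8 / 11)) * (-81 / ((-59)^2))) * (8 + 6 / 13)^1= -19440 / 45253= -0.43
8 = 8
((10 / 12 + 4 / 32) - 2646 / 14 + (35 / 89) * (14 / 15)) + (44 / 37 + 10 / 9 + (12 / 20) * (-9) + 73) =-139619107 / 1185480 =-117.77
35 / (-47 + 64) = 35 / 17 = 2.06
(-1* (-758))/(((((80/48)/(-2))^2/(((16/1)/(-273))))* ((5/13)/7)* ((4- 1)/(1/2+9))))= -460864/125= -3686.91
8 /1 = 8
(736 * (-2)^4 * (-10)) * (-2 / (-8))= -29440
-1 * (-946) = 946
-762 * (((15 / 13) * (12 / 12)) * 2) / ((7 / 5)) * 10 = -1143000 / 91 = -12560.44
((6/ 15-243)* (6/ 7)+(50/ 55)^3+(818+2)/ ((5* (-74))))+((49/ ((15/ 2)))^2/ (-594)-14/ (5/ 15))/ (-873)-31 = -439440173219317/ 1828261633275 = -240.36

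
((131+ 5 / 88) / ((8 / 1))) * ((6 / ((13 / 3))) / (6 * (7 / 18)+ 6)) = 311391 / 114400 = 2.72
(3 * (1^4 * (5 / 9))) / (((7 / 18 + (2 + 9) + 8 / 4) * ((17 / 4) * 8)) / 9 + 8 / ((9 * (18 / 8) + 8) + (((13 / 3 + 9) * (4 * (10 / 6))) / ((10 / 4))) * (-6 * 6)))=225315 / 6837029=0.03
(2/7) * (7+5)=3.43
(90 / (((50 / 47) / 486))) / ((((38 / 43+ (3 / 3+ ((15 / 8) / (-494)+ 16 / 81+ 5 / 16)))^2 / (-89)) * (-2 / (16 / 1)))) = 1733314892138007250176 / 338197773014645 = 5125151.70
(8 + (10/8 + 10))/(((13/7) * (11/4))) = 49/13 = 3.77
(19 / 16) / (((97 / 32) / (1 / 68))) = 19 / 3298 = 0.01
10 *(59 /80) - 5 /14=393 /56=7.02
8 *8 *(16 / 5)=1024 / 5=204.80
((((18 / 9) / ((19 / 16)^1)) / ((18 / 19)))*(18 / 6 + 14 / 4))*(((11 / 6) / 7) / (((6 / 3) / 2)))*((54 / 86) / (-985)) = -572 / 296485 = -0.00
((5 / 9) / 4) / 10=1 / 72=0.01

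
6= 6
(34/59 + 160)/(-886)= -4737/26137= -0.18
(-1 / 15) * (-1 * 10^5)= 20000 / 3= 6666.67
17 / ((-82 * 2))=-17 / 164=-0.10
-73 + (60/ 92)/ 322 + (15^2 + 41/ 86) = 24279042/ 159229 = 152.48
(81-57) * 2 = 48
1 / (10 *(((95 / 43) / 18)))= 387 / 475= 0.81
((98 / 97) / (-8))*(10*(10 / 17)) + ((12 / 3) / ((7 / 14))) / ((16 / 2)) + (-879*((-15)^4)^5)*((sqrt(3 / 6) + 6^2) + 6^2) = -21251565081476038236947230000.00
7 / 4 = 1.75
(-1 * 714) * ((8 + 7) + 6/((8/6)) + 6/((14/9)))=-16677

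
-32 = -32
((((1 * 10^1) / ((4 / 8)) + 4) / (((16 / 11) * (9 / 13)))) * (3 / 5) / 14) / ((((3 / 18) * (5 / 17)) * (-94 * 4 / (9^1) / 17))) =-1115829 / 131600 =-8.48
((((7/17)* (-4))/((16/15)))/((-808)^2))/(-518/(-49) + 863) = -147/54294781696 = -0.00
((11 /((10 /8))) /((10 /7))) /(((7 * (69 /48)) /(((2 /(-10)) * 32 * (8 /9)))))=-90112 /25875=-3.48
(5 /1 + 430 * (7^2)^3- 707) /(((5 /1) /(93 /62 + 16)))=177059288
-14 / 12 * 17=-119 / 6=-19.83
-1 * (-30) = 30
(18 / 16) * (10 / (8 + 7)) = 3 / 4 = 0.75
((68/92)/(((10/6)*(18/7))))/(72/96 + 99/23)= 238/6975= 0.03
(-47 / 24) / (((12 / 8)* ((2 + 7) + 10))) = -47 / 684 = -0.07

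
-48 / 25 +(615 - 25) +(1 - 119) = 11752 / 25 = 470.08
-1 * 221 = -221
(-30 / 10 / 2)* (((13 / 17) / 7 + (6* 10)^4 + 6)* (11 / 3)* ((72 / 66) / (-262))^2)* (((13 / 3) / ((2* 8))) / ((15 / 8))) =-20049129451 / 112318745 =-178.50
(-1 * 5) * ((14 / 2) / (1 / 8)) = -280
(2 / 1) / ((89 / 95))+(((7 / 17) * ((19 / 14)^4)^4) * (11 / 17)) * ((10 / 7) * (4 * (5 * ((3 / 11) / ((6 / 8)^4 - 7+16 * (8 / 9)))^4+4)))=171489121733669549250204663822281838587077325 / 212062441934732646582599286821271621982208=808.67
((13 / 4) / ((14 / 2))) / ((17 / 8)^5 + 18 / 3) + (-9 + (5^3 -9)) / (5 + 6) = 1211903741 / 124467805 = 9.74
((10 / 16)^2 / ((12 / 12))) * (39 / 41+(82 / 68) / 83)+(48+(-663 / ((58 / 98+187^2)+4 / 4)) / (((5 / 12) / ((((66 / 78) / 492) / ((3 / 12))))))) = 3069221506704857 / 63443905093760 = 48.38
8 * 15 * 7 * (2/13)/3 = 560/13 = 43.08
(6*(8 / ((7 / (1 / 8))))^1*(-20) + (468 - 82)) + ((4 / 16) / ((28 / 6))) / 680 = 368.86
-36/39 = -0.92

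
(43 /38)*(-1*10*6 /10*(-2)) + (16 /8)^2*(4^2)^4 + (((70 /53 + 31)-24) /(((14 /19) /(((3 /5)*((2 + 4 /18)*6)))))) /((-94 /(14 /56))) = 24815289365 /94658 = 262157.34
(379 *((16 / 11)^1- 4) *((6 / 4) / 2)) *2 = -15918 / 11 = -1447.09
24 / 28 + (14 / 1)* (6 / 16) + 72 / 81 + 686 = 174635 / 252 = 693.00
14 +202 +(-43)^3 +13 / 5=-396442 / 5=-79288.40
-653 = -653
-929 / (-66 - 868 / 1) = 929 / 934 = 0.99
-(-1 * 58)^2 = -3364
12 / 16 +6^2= 147 / 4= 36.75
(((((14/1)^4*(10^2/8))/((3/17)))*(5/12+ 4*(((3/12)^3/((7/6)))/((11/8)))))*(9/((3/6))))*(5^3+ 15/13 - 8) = 377065113600/143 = 2636818976.22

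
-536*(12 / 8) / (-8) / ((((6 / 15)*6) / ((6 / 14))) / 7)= 1005 / 8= 125.62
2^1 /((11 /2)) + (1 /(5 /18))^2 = 3664 /275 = 13.32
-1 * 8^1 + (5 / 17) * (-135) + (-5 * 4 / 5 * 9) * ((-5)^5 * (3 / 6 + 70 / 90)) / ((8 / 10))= 6107753 / 34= 179639.79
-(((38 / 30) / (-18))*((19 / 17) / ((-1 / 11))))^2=-15768841 / 21068100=-0.75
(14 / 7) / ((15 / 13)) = 26 / 15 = 1.73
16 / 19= 0.84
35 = 35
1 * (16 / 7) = 16 / 7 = 2.29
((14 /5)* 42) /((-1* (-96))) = 49 /40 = 1.22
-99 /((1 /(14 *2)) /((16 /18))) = -2464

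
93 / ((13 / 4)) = 372 / 13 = 28.62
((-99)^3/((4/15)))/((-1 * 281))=14554485/1124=12948.83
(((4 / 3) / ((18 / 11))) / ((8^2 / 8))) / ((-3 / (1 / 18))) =-0.00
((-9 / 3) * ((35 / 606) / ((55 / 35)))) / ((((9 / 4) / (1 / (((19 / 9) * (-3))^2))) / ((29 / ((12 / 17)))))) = -120785 / 2406426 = -0.05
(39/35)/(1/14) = 78/5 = 15.60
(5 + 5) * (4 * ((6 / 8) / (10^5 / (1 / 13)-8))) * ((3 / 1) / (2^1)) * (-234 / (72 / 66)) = -19305 / 2599984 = -0.01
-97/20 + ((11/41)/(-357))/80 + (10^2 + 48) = 167622913/1170960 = 143.15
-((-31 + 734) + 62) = -765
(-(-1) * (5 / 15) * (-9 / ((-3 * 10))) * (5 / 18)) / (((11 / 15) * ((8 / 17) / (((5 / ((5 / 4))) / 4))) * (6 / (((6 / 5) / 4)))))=17 / 4224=0.00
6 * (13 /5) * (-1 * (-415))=6474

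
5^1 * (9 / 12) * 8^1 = 30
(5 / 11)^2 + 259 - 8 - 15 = 28581 / 121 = 236.21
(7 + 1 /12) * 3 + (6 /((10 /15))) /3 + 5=117 /4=29.25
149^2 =22201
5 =5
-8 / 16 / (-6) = 1 / 12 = 0.08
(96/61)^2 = 9216/3721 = 2.48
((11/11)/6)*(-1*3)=-1/2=-0.50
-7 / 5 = -1.40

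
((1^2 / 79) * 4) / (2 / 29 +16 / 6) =174 / 9401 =0.02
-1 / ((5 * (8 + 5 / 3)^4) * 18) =-9 / 7072810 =-0.00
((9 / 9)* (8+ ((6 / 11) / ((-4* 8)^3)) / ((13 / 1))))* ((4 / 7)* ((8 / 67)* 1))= 18743293 / 34338304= 0.55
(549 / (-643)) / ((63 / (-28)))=244 / 643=0.38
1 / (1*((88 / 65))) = 65 / 88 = 0.74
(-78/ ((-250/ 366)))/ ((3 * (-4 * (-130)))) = 183/ 2500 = 0.07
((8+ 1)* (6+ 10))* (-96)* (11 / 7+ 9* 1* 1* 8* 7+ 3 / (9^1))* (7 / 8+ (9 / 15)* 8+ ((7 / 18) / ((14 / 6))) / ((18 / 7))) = -4214923264 / 105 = -40142126.32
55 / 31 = 1.77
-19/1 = -19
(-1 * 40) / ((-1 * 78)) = 20 / 39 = 0.51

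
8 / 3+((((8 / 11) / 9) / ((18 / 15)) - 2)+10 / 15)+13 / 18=1261 / 594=2.12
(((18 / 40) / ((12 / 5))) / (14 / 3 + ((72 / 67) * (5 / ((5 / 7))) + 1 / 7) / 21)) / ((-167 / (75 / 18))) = -0.00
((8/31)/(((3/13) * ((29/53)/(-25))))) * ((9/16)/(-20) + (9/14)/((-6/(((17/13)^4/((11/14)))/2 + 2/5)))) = 16807048095/1216663448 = 13.81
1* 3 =3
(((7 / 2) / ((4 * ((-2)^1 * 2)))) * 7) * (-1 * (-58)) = -1421 / 16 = -88.81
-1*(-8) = 8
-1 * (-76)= 76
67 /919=0.07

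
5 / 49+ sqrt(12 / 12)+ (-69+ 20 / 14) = -3257 / 49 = -66.47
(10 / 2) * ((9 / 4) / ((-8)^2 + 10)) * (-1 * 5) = -225 / 296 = -0.76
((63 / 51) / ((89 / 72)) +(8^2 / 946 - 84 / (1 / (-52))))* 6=26214.40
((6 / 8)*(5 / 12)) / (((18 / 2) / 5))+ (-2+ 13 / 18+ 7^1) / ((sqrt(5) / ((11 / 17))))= 25 / 144+ 1133*sqrt(5) / 1530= 1.83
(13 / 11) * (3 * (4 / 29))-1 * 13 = -3991 / 319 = -12.51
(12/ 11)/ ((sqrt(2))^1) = 0.77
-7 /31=-0.23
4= 4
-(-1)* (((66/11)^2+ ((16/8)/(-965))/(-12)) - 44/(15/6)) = 106537/5790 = 18.40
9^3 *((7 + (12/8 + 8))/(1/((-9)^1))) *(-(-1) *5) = -1082565/2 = -541282.50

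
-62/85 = -0.73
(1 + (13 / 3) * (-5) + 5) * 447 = -7003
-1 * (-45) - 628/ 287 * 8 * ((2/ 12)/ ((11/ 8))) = 406099/ 9471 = 42.88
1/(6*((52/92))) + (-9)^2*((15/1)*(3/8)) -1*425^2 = -56212753/312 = -180169.08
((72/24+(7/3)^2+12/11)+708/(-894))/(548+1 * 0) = 64487/4041774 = 0.02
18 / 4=9 / 2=4.50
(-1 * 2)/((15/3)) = -2/5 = -0.40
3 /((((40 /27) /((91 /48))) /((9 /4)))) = 22113 /2560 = 8.64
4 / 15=0.27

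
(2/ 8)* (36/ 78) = 3/ 26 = 0.12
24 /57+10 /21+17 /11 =10721 /4389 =2.44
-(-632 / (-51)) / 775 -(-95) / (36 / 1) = 1244041 / 474300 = 2.62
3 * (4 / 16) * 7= 21 / 4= 5.25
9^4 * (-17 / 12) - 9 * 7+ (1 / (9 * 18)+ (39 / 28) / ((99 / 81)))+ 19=-116477275 / 12474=-9337.60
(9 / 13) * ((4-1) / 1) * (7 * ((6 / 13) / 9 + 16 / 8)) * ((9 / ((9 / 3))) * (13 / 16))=945 / 13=72.69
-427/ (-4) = 427/ 4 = 106.75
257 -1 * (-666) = 923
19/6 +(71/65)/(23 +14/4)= 66307/20670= 3.21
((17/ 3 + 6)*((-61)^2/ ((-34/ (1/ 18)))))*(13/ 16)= -1693055/ 29376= -57.63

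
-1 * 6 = -6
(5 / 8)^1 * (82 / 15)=41 / 12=3.42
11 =11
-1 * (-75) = 75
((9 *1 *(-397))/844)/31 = -3573/26164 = -0.14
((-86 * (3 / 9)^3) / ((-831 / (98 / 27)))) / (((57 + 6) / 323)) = 388892 / 5452191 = 0.07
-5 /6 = -0.83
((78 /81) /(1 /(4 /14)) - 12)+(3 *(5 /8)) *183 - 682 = -530107 /1512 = -350.60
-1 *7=-7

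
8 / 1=8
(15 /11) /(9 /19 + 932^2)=57 /36308503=0.00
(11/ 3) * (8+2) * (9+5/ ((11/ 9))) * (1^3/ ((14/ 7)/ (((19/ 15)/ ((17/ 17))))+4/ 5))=22800/ 113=201.77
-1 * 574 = -574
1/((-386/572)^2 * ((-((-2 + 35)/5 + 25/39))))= -3987555/13148897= -0.30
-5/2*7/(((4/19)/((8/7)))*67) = -95/67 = -1.42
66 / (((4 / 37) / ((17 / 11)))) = 1887 / 2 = 943.50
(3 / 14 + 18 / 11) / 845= 57 / 26026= 0.00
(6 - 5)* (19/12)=19/12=1.58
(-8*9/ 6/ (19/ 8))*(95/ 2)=-240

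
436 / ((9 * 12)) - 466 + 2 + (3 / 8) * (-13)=-100405 / 216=-464.84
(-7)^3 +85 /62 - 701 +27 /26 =-419761 /403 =-1041.59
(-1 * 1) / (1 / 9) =-9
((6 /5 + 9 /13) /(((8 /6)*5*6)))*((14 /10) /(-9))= -287 /39000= -0.01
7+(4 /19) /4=134 /19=7.05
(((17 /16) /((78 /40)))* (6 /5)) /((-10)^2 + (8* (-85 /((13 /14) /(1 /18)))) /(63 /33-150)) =249237 /38223320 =0.01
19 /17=1.12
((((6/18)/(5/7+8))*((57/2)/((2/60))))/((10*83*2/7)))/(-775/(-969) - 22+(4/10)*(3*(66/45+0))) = -1380825/194641972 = -0.01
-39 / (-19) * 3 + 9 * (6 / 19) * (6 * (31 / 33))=4635 / 209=22.18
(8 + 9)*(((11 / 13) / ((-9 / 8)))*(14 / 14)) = -1496 / 117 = -12.79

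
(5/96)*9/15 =0.03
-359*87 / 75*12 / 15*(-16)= 666304 / 125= 5330.43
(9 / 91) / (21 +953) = 9 / 88634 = 0.00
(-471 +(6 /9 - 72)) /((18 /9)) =-271.17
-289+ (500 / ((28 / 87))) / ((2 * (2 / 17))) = 176783 / 28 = 6313.68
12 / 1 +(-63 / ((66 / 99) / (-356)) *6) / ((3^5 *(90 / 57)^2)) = 233003 / 675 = 345.19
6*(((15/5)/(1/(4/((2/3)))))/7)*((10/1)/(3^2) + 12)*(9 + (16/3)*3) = 35400/7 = 5057.14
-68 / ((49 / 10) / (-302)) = 205360 / 49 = 4191.02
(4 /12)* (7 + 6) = 13 /3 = 4.33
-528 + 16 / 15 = -526.93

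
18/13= 1.38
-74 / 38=-37 / 19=-1.95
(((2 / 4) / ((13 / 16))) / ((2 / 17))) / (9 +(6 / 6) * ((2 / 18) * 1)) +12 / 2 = 3504 / 533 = 6.57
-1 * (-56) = 56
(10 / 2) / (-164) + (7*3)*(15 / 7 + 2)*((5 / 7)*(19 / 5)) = 271057 / 1148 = 236.11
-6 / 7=-0.86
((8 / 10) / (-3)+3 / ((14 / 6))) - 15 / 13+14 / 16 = 8083 / 10920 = 0.74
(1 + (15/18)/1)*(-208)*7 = -8008/3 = -2669.33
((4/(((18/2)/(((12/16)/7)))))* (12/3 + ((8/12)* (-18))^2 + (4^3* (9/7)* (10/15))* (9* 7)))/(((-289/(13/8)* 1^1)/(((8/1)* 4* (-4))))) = 44096/357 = 123.52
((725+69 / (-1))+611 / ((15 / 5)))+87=2840 / 3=946.67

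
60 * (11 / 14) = 330 / 7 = 47.14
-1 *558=-558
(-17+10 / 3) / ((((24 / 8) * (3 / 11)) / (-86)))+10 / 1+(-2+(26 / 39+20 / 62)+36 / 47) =56894962 / 39339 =1446.27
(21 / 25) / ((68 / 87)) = 1827 / 1700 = 1.07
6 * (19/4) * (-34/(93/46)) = -14858/31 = -479.29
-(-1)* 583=583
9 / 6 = 3 / 2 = 1.50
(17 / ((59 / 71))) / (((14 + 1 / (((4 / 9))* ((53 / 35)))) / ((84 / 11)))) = 3070608 / 304381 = 10.09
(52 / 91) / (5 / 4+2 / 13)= 208 / 511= 0.41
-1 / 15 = -0.07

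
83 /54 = 1.54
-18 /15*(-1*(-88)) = -528 /5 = -105.60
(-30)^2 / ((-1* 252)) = -25 / 7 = -3.57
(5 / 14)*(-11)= -3.93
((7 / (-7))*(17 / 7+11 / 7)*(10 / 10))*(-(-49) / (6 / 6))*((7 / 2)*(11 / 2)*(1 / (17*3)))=-73.98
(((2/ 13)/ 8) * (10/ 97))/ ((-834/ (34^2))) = -1445/ 525837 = -0.00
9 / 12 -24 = -93 / 4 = -23.25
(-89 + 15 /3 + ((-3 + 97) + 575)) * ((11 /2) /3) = 2145 /2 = 1072.50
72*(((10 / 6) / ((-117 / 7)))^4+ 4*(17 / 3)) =2752377539048 / 1686498489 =1632.01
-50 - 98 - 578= -726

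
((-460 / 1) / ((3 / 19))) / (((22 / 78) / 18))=-2045160 / 11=-185923.64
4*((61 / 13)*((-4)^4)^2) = 1230060.31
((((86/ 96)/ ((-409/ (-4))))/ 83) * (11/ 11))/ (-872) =-43/ 355221408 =-0.00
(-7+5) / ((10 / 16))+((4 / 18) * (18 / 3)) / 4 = -43 / 15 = -2.87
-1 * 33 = -33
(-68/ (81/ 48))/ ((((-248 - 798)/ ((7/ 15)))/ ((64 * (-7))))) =-1705984/ 211815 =-8.05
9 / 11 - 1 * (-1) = 1.82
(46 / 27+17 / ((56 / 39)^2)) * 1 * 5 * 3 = 4211975 / 28224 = 149.23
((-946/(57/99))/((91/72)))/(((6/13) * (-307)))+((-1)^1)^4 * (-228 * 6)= -55482192/40831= -1358.83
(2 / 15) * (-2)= -4 / 15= -0.27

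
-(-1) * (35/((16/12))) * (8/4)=105/2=52.50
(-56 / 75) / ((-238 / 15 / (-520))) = -416 / 17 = -24.47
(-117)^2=13689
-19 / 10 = -1.90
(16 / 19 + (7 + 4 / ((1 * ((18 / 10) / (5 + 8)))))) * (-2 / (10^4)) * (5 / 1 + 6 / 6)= -6281 / 142500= -0.04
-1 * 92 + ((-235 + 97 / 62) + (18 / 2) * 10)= -235.44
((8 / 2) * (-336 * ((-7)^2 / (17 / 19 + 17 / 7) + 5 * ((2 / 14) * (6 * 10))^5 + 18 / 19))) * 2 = -6269498651453376 / 10081799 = -621863087.28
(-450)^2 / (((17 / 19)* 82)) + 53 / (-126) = 242355559 / 87822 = 2759.62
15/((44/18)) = 135/22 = 6.14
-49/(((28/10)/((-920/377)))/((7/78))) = 56350/14703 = 3.83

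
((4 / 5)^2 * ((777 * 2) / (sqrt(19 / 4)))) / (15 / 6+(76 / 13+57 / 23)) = 29737344 * sqrt(19) / 3074675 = 42.16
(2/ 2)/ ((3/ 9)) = 3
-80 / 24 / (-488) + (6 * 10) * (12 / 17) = 527125 / 12444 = 42.36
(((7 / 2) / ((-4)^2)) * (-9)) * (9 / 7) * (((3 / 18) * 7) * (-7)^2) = -144.70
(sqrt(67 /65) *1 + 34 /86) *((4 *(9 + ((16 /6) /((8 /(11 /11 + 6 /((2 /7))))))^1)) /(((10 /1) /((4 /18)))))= 3332 /5805 + 196 *sqrt(4355) /8775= 2.05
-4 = -4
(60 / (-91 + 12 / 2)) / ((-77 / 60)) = 720 / 1309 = 0.55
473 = 473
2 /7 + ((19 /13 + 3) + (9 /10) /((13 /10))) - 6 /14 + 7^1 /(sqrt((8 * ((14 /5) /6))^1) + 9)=614499 /105469 - 14 * sqrt(210) /1159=5.65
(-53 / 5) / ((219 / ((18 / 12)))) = -53 / 730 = -0.07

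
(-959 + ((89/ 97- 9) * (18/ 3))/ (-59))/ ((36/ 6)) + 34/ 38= -103605661/ 652422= -158.80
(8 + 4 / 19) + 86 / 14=1909 / 133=14.35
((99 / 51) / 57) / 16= 11 / 5168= 0.00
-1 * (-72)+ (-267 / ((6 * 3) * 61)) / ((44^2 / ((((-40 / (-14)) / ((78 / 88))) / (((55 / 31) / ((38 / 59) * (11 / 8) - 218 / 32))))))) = 273917952703 / 3804344544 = 72.00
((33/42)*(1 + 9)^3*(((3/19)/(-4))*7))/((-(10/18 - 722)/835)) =-30999375/123367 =-251.28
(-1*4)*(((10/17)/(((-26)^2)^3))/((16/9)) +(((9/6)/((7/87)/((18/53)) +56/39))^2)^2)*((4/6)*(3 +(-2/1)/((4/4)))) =-12177642450763062349049349807/7063379615520705200370920000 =-1.72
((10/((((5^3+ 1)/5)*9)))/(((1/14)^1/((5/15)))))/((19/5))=250/4617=0.05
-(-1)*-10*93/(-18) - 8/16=307/6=51.17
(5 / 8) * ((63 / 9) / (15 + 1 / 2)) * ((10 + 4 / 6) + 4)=385 / 93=4.14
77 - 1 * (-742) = 819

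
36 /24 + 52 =107 /2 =53.50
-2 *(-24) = 48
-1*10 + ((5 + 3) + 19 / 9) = 1 / 9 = 0.11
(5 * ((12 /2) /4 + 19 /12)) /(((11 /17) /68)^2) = 61805540 /363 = 170263.20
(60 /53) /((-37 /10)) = -0.31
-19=-19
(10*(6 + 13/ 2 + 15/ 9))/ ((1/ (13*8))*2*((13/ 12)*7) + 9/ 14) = 9520/ 53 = 179.62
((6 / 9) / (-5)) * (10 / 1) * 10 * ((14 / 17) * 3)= -560 / 17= -32.94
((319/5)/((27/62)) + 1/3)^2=392951329/18225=21561.12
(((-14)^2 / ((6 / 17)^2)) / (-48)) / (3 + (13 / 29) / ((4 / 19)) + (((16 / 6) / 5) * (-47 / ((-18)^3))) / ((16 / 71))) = -166320945 / 26122073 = -6.37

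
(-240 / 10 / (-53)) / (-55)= -24 / 2915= -0.01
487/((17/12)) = 5844/17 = 343.76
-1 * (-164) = 164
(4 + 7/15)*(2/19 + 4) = 1742/95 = 18.34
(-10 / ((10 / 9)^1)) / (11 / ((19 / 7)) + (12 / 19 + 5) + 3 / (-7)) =-1197 / 1231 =-0.97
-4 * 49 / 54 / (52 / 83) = -4067 / 702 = -5.79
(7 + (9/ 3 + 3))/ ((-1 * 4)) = -13/ 4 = -3.25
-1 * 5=-5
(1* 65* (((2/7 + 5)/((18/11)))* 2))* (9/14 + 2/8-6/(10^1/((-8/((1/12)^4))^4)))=-336571185399175433717934209/1764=-190799991722888567867309.60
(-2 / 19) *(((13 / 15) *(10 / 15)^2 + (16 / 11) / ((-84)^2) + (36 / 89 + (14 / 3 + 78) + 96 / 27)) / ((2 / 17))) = -9579462719 / 123045615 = -77.85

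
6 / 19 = 0.32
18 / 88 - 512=-22519 / 44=-511.80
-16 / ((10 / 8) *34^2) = -16 / 1445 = -0.01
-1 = -1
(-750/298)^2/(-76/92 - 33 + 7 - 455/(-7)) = 3234375/19492478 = 0.17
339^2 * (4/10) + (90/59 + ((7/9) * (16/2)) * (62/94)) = 45974.03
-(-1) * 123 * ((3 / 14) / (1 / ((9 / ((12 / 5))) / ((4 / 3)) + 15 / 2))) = 271.81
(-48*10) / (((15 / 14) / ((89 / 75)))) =-39872 / 75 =-531.63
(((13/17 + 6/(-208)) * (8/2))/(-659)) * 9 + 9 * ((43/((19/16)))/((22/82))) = 73944881235/60877102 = 1214.66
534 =534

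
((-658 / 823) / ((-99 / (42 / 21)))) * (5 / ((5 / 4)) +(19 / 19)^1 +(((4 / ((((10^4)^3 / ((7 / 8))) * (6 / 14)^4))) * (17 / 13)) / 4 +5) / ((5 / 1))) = 0.10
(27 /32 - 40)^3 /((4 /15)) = -29508319155 /131072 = -225130.61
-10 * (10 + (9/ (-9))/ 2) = -95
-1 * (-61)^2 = -3721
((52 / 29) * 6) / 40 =39 / 145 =0.27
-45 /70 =-9 /14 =-0.64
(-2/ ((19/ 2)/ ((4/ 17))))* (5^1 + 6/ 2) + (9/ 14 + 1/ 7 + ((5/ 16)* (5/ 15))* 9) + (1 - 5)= -96701/ 36176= -2.67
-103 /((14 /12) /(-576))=355968 /7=50852.57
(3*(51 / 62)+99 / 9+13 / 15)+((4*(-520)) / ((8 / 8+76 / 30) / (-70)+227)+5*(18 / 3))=251422697 / 7148910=35.17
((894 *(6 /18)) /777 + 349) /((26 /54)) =2443239 /3367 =725.64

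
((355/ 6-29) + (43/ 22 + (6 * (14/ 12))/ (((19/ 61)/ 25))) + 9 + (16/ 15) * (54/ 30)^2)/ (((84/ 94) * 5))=1116910679/ 8229375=135.72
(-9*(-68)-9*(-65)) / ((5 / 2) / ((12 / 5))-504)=-28728 / 12071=-2.38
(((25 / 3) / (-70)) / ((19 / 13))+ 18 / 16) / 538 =3331 / 1717296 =0.00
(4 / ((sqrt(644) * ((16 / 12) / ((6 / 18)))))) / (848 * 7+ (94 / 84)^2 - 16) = 126 * sqrt(161) / 240237047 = 0.00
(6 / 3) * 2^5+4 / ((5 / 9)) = 356 / 5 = 71.20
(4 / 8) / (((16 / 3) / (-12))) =-1.12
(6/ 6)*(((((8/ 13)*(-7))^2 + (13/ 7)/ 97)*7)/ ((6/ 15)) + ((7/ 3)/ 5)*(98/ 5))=821819071/ 2458950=334.22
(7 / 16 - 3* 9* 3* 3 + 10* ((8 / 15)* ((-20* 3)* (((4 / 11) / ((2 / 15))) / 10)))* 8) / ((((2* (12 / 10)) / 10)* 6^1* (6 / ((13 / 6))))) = -53810575 / 228096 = -235.91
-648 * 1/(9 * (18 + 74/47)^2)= -19881/105800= -0.19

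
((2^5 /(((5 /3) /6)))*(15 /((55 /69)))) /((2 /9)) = 536544 /55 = 9755.35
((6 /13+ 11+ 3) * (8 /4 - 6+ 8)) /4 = 188 /13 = 14.46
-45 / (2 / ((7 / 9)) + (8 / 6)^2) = -2835 / 274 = -10.35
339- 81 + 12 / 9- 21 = 715 / 3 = 238.33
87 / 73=1.19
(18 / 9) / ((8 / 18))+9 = 27 / 2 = 13.50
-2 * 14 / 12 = -7 / 3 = -2.33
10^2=100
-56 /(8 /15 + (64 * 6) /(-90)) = 15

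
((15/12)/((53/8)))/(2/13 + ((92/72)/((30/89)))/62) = 4352400/4959263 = 0.88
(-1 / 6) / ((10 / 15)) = -1 / 4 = -0.25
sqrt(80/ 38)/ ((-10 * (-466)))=sqrt(190)/ 44270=0.00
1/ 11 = 0.09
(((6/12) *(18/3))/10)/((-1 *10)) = -3/100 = -0.03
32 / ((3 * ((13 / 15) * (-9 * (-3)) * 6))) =80 / 1053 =0.08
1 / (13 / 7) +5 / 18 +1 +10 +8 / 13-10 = 569 / 234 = 2.43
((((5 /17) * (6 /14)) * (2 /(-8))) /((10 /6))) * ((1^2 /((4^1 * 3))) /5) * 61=-183 /9520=-0.02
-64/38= -32/19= -1.68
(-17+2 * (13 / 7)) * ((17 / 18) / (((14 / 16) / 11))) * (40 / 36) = -231880 / 1323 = -175.27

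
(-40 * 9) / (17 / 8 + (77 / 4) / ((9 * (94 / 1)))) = -304560 / 1817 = -167.62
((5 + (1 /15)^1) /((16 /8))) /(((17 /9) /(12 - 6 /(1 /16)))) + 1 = -111.66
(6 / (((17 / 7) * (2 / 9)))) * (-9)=-1701 / 17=-100.06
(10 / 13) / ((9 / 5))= 50 / 117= 0.43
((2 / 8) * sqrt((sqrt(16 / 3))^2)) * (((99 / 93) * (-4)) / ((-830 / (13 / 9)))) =286 * sqrt(3) / 115785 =0.00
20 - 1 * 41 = -21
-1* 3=-3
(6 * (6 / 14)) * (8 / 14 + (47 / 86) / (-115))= 353079 / 242305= 1.46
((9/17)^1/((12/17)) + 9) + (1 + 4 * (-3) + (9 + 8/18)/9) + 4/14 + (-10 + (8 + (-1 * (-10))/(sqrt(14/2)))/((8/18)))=18337/2268 + 45 * sqrt(7)/14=16.59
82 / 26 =41 / 13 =3.15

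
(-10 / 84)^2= 25 / 1764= 0.01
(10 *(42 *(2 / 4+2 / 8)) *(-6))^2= 3572100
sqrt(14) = 3.74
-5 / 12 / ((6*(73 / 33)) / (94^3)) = -5710265 / 219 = -26074.27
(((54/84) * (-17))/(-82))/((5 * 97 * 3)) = 51/556780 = 0.00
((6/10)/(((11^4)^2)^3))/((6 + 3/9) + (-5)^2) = 9/4629374357629577214514565270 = 0.00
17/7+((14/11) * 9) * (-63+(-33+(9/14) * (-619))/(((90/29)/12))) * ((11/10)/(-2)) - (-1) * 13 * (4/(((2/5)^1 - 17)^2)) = 13137075159/1205575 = 10896.94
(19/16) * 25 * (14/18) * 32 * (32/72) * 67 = 1782200/81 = 22002.47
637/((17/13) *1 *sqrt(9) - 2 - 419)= -8281/5422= -1.53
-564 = -564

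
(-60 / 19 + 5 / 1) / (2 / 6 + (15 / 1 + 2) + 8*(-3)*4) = -105 / 4484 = -0.02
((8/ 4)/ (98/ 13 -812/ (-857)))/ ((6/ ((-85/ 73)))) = -946985/ 20704698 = -0.05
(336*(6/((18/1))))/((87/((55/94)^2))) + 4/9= 510344/576549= 0.89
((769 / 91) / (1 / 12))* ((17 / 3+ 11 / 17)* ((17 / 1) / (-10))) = -70748 / 65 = -1088.43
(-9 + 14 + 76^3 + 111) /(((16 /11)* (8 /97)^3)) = 1102055385519 /2048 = 538112981.21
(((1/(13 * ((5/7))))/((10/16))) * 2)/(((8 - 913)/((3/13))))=-336/3823625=-0.00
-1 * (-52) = 52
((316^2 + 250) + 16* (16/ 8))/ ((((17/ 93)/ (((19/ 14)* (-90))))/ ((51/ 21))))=-7962473070/ 49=-162499450.41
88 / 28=22 / 7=3.14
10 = 10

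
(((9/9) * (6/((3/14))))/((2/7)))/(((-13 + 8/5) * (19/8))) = -3920/1083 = -3.62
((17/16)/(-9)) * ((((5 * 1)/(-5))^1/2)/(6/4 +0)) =17/432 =0.04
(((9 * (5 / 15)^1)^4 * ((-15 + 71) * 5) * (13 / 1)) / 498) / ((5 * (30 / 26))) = 42588 / 415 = 102.62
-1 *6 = -6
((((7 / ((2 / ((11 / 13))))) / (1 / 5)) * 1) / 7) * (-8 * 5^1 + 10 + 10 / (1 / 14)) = 3025 / 13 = 232.69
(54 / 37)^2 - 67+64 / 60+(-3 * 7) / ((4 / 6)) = -3914107 / 41070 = -95.30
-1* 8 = -8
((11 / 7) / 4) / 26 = 0.02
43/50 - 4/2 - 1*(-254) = 12643/50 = 252.86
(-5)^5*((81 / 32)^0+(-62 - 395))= 1425000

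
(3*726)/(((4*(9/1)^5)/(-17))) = -2057/13122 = -0.16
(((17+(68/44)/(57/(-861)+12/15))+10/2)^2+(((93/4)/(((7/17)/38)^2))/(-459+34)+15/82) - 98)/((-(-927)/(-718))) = -84069787075666013/6246572605448175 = -13.46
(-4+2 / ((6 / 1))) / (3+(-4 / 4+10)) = -0.31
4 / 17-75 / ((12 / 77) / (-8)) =65454 / 17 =3850.24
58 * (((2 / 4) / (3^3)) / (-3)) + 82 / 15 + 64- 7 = 25154 / 405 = 62.11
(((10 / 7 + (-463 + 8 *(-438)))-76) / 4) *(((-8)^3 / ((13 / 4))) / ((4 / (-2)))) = -7242496 / 91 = -79587.87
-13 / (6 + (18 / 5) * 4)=-65 / 102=-0.64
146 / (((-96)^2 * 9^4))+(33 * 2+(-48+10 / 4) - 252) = -6998959799 / 30233088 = -231.50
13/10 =1.30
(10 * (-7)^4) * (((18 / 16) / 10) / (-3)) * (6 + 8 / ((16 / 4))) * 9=-64827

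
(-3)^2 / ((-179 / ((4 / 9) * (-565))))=2260 / 179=12.63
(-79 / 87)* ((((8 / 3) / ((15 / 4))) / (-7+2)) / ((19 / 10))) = 5056 / 74385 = 0.07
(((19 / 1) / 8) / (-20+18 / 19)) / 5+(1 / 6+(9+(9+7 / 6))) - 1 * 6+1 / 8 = 583547 / 43440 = 13.43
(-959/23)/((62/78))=-37401/713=-52.46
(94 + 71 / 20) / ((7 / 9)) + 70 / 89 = 1572551 / 12460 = 126.21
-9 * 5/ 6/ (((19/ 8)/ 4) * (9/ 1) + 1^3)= -240/ 203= -1.18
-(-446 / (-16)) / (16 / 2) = -3.48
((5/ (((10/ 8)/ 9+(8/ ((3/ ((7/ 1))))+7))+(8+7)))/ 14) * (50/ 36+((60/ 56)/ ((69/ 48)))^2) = 4536125/ 266545643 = 0.02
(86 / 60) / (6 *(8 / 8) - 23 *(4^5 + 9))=-43 / 712590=-0.00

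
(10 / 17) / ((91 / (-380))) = -3800 / 1547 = -2.46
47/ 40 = 1.18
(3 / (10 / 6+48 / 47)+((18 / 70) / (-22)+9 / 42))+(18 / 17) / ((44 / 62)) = 6972024 / 2480555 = 2.81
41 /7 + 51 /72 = 1103 /168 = 6.57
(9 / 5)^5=18.90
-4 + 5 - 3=-2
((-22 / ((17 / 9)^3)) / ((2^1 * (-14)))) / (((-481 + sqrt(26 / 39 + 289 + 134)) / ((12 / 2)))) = -34714251 / 23826497492- 24057 * sqrt(3813) / 23826497492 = -0.00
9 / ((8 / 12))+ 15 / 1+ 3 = 31.50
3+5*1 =8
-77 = -77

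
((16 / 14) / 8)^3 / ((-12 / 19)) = -19 / 4116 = -0.00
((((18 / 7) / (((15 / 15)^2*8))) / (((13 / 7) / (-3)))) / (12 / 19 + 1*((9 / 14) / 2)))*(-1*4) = 4788 / 2197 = 2.18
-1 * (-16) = 16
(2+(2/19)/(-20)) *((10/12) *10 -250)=-54955/114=-482.06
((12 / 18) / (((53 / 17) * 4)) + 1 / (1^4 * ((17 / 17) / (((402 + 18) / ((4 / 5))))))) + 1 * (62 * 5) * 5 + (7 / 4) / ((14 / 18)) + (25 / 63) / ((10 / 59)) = 27775735 / 13356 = 2079.64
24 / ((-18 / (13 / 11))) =-52 / 33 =-1.58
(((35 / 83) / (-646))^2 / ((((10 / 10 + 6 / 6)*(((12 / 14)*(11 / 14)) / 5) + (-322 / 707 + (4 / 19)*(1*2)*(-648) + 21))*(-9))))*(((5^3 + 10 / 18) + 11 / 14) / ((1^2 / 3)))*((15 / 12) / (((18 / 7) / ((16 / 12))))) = 2412733386875 / 52281166925433761136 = 0.00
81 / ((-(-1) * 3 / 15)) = 405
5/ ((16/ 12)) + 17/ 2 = 49/ 4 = 12.25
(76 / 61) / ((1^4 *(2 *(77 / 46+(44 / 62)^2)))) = 0.29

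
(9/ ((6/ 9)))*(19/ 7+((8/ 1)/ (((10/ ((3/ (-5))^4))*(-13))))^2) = 846670231089/ 23105468750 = 36.64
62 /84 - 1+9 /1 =367 /42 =8.74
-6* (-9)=54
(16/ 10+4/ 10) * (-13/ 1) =-26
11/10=1.10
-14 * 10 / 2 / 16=-35 / 8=-4.38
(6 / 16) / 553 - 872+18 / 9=-870.00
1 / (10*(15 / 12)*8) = 1 / 100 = 0.01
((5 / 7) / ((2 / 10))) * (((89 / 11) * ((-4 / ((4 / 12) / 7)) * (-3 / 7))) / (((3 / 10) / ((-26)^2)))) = 180492000 / 77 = 2344051.95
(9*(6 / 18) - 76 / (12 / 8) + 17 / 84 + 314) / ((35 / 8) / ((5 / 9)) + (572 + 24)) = 14926 / 33817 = 0.44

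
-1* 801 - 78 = -879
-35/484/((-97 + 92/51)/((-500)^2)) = 189.91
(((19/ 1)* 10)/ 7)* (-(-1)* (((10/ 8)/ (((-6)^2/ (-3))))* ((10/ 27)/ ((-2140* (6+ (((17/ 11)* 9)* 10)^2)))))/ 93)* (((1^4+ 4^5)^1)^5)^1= 65027687035888671875/ 211391392397472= 307617.48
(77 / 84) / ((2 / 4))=11 / 6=1.83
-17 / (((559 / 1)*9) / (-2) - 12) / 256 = 17 / 647040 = 0.00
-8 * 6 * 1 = -48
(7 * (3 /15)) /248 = 7 /1240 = 0.01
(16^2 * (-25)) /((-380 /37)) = 11840 /19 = 623.16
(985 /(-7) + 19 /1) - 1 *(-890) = 5378 /7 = 768.29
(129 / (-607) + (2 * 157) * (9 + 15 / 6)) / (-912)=-3.96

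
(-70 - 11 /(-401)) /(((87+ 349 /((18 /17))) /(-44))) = 22222728 /3007099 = 7.39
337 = 337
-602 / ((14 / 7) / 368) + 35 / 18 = -110766.06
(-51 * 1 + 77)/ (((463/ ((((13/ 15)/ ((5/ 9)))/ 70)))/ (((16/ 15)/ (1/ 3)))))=8112/ 2025625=0.00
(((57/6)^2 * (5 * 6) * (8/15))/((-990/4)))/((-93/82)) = 236816/46035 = 5.14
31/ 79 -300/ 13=-23297/ 1027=-22.68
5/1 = 5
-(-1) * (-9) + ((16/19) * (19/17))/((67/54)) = -9387/1139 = -8.24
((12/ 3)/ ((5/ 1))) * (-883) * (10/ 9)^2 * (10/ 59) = -706400/ 4779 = -147.81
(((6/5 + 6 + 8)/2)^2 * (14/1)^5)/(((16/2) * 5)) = 776617.86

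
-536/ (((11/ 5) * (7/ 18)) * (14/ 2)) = -48240/ 539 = -89.50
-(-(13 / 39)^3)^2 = -1 / 729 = -0.00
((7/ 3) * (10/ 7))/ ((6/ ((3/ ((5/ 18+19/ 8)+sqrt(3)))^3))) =88903009866240/ 9167384225089-50386464460800 * sqrt(3)/ 9167384225089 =0.18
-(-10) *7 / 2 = 35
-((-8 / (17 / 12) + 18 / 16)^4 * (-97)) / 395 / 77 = 2775250522125 / 2081006563328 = 1.33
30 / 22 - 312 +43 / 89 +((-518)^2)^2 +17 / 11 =70485815525377 / 979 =71997768667.39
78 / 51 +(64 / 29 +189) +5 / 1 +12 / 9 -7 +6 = 198.07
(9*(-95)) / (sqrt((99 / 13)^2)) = -1235 / 11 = -112.27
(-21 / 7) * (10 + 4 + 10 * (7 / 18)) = -161 / 3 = -53.67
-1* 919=-919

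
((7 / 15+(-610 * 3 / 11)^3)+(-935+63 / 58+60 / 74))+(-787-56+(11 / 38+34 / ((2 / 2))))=-1874830741267001 / 407026455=-4606164.34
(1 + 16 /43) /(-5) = -59 /215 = -0.27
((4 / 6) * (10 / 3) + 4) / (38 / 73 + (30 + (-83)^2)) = 4088 / 4546125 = 0.00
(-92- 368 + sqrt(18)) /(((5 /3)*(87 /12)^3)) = -17664 /24389 + 576*sqrt(2) /121945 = -0.72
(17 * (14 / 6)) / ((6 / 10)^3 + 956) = 875 / 21093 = 0.04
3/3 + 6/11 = 17/11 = 1.55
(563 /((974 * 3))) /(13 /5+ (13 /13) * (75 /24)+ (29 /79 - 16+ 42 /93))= -27575740 /1353381279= -0.02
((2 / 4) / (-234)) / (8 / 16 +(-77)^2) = -1 / 2775006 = -0.00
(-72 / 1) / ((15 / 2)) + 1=-43 / 5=-8.60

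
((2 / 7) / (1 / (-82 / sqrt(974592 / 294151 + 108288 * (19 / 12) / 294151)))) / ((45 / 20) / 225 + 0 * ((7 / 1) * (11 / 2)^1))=-22550 * sqrt(43531917) / 125349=-1186.94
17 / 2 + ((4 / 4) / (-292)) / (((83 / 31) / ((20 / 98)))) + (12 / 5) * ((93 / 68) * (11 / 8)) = 2627135759 / 201885880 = 13.01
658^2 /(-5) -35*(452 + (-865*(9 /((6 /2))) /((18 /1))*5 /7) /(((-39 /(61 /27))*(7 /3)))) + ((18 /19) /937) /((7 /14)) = -134509551087179 /1312259130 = -102502.28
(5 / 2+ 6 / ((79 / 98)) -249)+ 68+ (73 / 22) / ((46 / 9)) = -13623759 / 79948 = -170.41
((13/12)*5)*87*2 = 1885/2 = 942.50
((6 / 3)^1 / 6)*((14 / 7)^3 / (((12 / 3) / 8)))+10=15.33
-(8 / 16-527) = 1053 / 2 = 526.50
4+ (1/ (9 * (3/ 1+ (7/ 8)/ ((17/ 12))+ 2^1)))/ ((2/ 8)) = 7012/ 1719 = 4.08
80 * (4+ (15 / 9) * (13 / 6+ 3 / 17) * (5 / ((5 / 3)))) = 64120 / 51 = 1257.25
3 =3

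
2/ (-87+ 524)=2/ 437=0.00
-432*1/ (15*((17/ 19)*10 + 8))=-1368/ 805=-1.70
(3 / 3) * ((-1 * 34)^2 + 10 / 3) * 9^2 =93906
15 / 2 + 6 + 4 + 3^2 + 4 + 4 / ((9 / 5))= 589 / 18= 32.72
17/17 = 1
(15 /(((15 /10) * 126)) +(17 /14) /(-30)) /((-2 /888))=-259 /15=-17.27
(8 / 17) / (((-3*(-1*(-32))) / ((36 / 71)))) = -3 / 1207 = -0.00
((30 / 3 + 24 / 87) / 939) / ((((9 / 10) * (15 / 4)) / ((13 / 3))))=30992 / 2205711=0.01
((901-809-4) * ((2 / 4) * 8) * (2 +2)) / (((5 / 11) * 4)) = 3872 / 5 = 774.40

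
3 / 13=0.23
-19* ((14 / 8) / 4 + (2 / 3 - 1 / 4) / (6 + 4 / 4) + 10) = -67013 / 336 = -199.44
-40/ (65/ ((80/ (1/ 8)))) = -5120/ 13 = -393.85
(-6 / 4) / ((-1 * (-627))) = -1 / 418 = -0.00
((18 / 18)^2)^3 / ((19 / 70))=70 / 19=3.68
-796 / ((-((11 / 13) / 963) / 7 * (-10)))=-634144.25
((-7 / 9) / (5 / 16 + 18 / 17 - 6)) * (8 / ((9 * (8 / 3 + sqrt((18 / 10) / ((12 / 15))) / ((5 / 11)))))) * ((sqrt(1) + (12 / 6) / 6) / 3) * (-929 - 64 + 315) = -7.54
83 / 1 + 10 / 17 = 1421 / 17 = 83.59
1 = 1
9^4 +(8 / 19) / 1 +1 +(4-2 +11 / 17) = 2120517 / 323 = 6565.07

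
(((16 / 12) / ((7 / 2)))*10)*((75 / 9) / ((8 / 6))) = 500 / 21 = 23.81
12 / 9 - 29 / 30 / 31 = 1211 / 930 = 1.30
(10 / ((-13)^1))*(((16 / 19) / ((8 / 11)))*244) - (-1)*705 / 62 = -3154025 / 15314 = -205.96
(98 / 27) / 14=7 / 27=0.26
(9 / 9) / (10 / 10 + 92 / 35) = 0.28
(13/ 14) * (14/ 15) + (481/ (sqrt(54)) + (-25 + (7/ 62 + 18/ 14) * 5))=-111583/ 6510 + 481 * sqrt(6)/ 18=48.32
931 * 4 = 3724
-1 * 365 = -365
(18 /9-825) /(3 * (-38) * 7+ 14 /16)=6584 /6377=1.03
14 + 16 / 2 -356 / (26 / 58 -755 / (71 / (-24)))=20.61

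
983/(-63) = -983/63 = -15.60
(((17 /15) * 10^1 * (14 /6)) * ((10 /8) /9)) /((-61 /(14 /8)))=-4165 /39528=-0.11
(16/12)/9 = 4/27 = 0.15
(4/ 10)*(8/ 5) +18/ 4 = 257/ 50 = 5.14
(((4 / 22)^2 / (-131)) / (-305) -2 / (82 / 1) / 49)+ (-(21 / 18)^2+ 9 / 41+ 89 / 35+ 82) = 29161439465209 / 349654355820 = 83.40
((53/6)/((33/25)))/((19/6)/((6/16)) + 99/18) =1325/2761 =0.48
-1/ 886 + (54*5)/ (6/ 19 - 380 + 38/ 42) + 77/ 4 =4964097937/ 267807676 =18.54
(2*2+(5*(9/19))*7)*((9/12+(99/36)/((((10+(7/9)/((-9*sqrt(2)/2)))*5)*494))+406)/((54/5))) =90321*sqrt(2)/49257878176+515390667522095/664981355376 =775.05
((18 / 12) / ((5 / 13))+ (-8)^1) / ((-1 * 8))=41 / 80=0.51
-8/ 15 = -0.53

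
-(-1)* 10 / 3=10 / 3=3.33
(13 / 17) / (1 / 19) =247 / 17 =14.53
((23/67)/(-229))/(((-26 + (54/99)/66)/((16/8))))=5566/48253735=0.00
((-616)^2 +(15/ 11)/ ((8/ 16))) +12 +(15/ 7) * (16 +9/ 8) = 379507.42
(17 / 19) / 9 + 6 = 1043 / 171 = 6.10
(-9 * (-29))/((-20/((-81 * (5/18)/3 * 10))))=3915/4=978.75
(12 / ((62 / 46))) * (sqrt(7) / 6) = 46 * sqrt(7) / 31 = 3.93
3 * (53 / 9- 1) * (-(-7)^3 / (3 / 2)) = 30184 / 9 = 3353.78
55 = 55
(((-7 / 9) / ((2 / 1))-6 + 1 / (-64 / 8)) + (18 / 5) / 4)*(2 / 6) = -2021 / 1080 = -1.87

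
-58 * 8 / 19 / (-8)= 3.05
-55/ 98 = -0.56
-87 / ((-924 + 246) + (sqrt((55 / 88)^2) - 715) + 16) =696 / 11011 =0.06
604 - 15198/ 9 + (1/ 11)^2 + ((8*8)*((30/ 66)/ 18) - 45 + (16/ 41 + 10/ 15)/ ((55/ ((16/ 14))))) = -352554842/ 312543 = -1128.02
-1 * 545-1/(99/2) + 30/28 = -753913/1386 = -543.95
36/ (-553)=-36/ 553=-0.07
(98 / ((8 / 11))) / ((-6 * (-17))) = 539 / 408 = 1.32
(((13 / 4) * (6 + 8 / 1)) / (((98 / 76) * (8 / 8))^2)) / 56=4693 / 9604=0.49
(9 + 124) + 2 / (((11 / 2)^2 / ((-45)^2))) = 32293 / 121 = 266.88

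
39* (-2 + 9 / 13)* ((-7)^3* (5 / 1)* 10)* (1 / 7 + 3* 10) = 26364450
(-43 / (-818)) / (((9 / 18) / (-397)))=-17071 / 409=-41.74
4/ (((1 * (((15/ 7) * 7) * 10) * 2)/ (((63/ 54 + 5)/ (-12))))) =-37/ 5400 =-0.01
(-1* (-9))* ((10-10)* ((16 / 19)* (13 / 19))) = 0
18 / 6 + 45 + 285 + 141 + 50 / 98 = 23251 / 49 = 474.51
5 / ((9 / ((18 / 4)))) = 5 / 2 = 2.50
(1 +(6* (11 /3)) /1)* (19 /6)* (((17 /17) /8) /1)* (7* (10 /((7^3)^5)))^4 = 273125 /634762841407276174913188085363036028870180580803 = 0.00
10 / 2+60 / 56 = 85 / 14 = 6.07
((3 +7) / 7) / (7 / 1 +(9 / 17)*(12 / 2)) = 0.14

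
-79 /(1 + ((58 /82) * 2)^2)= -26.32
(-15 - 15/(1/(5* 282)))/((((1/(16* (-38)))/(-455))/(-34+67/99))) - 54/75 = 160966061619406/825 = 195110377720.49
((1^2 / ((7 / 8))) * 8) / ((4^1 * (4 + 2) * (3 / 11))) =88 / 63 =1.40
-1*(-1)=1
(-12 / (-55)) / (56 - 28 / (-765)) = 459 / 117887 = 0.00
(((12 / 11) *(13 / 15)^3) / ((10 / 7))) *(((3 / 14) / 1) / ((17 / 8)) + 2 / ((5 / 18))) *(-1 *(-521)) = 3314868752 / 1753125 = 1890.83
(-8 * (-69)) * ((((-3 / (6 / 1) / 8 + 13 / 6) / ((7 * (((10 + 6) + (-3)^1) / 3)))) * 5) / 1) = 34845 / 182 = 191.46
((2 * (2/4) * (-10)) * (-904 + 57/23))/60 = 20735/138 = 150.25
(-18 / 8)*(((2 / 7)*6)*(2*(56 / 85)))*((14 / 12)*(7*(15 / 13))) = -10584 / 221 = -47.89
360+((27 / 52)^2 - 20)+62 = 1087737 / 2704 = 402.27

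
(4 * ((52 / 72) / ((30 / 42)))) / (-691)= -182 / 31095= -0.01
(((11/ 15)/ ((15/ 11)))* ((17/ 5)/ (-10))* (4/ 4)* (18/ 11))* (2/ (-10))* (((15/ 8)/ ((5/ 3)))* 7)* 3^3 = 318087/ 25000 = 12.72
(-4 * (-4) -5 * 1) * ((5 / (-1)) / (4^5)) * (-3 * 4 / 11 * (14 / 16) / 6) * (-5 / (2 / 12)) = -525 / 2048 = -0.26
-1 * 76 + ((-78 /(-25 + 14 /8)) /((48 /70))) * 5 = -4793 /93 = -51.54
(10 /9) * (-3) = -10 /3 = -3.33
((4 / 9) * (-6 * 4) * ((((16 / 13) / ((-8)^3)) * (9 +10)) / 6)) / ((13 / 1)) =19 / 3042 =0.01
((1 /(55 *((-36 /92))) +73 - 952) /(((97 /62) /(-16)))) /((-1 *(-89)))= 431646976 /4273335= 101.01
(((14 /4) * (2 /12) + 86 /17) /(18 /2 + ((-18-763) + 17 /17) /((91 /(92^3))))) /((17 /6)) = -8057 /27004863426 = -0.00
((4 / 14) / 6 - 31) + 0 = -650 / 21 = -30.95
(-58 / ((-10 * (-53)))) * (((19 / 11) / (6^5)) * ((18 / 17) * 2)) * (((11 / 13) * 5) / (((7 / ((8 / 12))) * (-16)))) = 551 / 425041344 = 0.00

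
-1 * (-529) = 529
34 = 34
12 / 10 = 6 / 5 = 1.20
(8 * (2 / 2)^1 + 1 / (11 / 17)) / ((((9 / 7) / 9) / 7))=5145 / 11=467.73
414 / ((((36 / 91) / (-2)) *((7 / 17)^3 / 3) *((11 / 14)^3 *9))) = -82263272 / 3993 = -20601.87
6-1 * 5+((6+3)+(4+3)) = 17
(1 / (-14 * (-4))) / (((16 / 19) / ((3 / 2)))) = 57 / 1792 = 0.03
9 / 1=9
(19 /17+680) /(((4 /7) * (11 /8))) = 162106 /187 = 866.88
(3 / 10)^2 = 9 / 100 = 0.09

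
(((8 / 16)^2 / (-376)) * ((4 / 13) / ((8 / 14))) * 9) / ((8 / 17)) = -1071 / 156416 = -0.01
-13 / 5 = -2.60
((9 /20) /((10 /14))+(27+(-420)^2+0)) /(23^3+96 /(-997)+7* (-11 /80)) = 70359338844 /4851777355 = 14.50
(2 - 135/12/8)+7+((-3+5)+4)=435/32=13.59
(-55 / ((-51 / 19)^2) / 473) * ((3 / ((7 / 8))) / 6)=-7220 / 782901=-0.01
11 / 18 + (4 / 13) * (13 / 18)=5 / 6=0.83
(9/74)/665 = 9/49210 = 0.00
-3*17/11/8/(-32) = 0.02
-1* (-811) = 811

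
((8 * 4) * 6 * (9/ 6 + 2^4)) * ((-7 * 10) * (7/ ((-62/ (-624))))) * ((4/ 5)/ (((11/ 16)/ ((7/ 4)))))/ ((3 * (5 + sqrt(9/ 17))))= -783686400/ 341 + 27659520 * sqrt(17)/ 341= -1963763.28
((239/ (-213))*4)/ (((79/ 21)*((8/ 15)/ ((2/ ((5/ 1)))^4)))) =-40152/ 701125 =-0.06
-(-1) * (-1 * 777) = -777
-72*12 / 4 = -216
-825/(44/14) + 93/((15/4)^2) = -38383/150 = -255.89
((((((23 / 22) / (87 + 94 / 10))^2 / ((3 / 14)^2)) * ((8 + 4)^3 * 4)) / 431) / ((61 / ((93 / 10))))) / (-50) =-115711344 / 923839580455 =-0.00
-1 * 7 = -7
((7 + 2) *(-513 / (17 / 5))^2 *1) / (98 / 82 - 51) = -2427734025 / 590138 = -4113.84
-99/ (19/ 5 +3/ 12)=-220/ 9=-24.44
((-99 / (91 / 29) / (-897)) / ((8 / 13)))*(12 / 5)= 2871 / 20930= 0.14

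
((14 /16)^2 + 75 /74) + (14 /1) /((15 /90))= 203125 /2368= 85.78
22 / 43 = 0.51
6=6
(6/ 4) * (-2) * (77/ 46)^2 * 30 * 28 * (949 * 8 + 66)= -28604697660/ 529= -54073152.48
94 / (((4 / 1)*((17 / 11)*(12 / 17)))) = 517 / 24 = 21.54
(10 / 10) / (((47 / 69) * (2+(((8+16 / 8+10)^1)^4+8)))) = 69 / 7520470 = 0.00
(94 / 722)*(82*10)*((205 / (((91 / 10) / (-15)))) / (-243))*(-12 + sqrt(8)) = -1580140000 / 886977 + 790070000*sqrt(2) / 2660931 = -1361.59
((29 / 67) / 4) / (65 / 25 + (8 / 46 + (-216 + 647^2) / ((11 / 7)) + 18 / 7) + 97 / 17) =4365515 / 10741874436308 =0.00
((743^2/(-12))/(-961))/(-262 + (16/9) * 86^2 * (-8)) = -1656147/3648132824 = -0.00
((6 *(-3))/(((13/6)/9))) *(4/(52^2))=-243/2197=-0.11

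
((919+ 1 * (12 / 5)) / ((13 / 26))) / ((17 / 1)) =542 / 5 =108.40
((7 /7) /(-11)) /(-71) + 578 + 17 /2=916115 /1562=586.50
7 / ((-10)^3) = -7 / 1000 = -0.01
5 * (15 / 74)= 1.01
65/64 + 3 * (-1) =-127/64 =-1.98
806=806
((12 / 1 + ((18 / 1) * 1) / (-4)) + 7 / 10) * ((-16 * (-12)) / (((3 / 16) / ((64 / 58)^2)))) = 42991616 / 4205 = 10223.93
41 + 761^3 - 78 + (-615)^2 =441089269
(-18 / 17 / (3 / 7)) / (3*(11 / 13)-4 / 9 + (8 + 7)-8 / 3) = -2457 / 14348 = -0.17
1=1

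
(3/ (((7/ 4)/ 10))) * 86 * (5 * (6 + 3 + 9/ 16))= 493425/ 7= 70489.29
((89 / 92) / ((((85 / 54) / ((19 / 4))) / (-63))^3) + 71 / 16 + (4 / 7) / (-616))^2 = 2622433301973529996418685305389953121 / 59353551864712336000000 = 44183258113195.65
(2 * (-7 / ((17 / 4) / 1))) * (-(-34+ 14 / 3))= -4928 / 51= -96.63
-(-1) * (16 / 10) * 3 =24 / 5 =4.80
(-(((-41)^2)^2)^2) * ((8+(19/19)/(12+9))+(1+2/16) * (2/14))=-65542927922368.21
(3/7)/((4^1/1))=3/28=0.11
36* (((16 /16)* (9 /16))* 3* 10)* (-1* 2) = -1215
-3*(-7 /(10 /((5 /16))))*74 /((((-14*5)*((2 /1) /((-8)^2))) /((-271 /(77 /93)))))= 2797533 /385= 7266.32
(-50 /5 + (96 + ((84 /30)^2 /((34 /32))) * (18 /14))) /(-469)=-40582 /199325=-0.20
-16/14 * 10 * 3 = -240/7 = -34.29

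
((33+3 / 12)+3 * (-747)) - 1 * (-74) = -8535 / 4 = -2133.75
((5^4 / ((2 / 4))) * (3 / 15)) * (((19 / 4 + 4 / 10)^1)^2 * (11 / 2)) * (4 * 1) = 583495 / 4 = 145873.75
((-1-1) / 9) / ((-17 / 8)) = 16 / 153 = 0.10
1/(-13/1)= -1/13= -0.08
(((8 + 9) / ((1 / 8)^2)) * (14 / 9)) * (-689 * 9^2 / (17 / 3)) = -16668288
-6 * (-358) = 2148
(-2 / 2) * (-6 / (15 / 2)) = 4 / 5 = 0.80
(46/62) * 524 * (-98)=-1181096/31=-38099.87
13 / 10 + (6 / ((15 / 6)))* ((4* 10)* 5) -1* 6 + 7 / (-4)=473.55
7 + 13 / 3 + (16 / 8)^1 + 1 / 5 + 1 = 218 / 15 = 14.53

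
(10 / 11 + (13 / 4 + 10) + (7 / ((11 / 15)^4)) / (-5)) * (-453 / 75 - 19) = -170808169 / 732050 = -233.33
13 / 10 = 1.30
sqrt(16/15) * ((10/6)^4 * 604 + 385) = 5210.96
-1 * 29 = -29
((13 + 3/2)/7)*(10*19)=2755/7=393.57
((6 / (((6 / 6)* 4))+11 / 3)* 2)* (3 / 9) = 31 / 9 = 3.44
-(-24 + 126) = -102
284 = 284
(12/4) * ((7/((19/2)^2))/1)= 84/361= 0.23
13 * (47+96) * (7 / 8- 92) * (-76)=25749009 / 2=12874504.50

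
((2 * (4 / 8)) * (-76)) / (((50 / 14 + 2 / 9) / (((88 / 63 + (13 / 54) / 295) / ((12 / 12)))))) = -5922338 / 211515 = -28.00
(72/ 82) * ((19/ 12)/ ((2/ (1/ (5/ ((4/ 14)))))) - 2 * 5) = -12543/ 1435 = -8.74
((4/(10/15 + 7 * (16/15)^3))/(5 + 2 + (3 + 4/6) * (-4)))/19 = -20250/6756457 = -0.00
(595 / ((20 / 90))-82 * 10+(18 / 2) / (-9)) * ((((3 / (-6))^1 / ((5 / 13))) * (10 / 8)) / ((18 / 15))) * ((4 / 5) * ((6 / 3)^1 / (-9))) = 48269 / 108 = 446.94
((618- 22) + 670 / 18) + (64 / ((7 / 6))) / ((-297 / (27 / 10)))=2192387 / 3465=632.72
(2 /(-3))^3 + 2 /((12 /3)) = 11 /54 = 0.20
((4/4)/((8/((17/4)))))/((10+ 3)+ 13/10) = 85/2288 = 0.04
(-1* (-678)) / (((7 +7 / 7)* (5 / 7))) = 118.65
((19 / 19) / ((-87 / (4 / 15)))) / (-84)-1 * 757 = -20745584 / 27405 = -757.00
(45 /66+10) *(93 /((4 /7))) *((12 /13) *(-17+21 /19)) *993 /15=-4587805971 /2717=-1688555.75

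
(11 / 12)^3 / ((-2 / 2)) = -1331 / 1728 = -0.77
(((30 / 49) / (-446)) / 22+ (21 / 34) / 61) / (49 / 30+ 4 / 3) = 37628730 / 11093341721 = 0.00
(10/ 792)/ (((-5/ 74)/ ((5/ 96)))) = -185/ 19008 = -0.01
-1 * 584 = -584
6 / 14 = 3 / 7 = 0.43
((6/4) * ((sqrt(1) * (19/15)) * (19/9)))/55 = 361/4950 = 0.07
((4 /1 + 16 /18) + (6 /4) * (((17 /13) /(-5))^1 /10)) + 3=91841 /11700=7.85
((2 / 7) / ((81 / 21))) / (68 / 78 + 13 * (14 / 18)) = 26 / 3855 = 0.01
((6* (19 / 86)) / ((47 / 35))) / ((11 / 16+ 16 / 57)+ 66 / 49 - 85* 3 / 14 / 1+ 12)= -17830512 / 70429829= -0.25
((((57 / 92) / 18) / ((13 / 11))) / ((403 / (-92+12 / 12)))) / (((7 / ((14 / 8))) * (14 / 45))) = -3135 / 593216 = -0.01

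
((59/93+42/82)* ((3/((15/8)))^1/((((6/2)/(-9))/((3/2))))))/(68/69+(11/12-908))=1608896/176586385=0.01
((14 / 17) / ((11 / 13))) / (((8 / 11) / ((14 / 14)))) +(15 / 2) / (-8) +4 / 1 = 1197 / 272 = 4.40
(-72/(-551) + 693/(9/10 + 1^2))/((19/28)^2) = 157616928/198911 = 792.40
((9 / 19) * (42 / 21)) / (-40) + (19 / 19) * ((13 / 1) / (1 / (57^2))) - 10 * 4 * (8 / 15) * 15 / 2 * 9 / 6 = 15958851 / 380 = 41996.98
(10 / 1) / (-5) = -2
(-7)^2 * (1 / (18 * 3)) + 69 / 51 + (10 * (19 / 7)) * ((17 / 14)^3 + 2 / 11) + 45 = 4887531725 / 48490596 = 100.79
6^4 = 1296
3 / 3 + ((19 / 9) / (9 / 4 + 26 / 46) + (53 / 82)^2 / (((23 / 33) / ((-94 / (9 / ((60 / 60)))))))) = -812987827 / 180246906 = -4.51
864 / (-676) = -216 / 169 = -1.28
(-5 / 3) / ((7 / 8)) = -40 / 21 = -1.90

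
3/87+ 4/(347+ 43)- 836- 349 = -1184.96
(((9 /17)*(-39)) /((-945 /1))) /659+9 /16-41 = -253691727 /6273680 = -40.44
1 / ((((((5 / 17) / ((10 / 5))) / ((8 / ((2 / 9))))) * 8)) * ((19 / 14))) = 2142 / 95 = 22.55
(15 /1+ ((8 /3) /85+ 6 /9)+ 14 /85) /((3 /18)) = 1618 /17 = 95.18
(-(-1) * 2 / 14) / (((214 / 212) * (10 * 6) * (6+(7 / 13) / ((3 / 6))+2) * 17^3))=689 / 13026622980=0.00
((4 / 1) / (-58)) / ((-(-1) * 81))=-2 / 2349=-0.00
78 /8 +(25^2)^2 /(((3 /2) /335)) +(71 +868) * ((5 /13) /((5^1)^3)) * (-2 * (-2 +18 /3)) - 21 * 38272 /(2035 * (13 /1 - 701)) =5954440923921341 /68253900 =87239570.54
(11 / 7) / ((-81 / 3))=-11 / 189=-0.06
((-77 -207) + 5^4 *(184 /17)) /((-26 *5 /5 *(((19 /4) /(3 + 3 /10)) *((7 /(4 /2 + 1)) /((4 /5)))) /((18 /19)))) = -785306016 /13961675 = -56.25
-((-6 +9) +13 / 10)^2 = -1849 / 100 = -18.49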